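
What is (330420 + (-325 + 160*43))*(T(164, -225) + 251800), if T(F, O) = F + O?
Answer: 84829749525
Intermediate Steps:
(330420 + (-325 + 160*43))*(T(164, -225) + 251800) = (330420 + (-325 + 160*43))*((164 - 225) + 251800) = (330420 + (-325 + 6880))*(-61 + 251800) = (330420 + 6555)*251739 = 336975*251739 = 84829749525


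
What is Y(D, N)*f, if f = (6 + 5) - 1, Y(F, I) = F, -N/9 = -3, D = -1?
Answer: -10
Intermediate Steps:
N = 27 (N = -9*(-3) = 27)
f = 10 (f = 11 - 1 = 10)
Y(D, N)*f = -1*10 = -10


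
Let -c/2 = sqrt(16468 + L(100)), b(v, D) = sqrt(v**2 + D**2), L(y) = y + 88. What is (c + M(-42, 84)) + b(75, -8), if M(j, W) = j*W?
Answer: -3528 + sqrt(5689) - 8*sqrt(1041) ≈ -3710.7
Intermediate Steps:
L(y) = 88 + y
M(j, W) = W*j
b(v, D) = sqrt(D**2 + v**2)
c = -8*sqrt(1041) (c = -2*sqrt(16468 + (88 + 100)) = -2*sqrt(16468 + 188) = -8*sqrt(1041) ≈ -258.12)
(c + M(-42, 84)) + b(75, -8) = (-8*sqrt(1041) + 84*(-42)) + sqrt((-8)**2 + 75**2) = (-8*sqrt(1041) - 3528) + sqrt(64 + 5625) = (-3528 - 8*sqrt(1041)) + sqrt(5689) = -3528 + sqrt(5689) - 8*sqrt(1041)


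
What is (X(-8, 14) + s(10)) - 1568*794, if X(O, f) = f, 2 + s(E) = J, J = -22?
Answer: -1245002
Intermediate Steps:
s(E) = -24 (s(E) = -2 - 22 = -24)
(X(-8, 14) + s(10)) - 1568*794 = (14 - 24) - 1568*794 = -10 - 1244992 = -1245002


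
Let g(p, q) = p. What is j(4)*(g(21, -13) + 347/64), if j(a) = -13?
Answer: -21983/64 ≈ -343.48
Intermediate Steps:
j(4)*(g(21, -13) + 347/64) = -13*(21 + 347/64) = -13*1691/64 = -21983/64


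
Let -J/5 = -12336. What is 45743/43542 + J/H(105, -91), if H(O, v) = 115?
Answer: 538186201/1001466 ≈ 537.40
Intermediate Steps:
J = 61680 (J = -5*(-12336) = 61680)
45743/43542 + J/H(105, -91) = 45743/43542 + 61680/115 = 45743*(1/43542) + 61680*(1/115) = 45743/43542 + 12336/23 = 538186201/1001466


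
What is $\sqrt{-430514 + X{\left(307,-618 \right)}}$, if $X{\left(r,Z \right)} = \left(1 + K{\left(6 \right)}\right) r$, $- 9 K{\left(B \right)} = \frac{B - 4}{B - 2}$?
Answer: $\frac{i \sqrt{15488066}}{6} \approx 655.92 i$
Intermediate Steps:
$K{\left(B \right)} = - \frac{-4 + B}{9 \left(-2 + B\right)}$ ($K{\left(B \right)} = - \frac{\left(B - 4\right) \frac{1}{B - 2}}{9} = - \frac{\left(-4 + B\right) \frac{1}{-2 + B}}{9} = - \frac{\frac{1}{-2 + B} \left(-4 + B\right)}{9} = - \frac{-4 + B}{9 \left(-2 + B\right)}$)
$X{\left(r,Z \right)} = \frac{17 r}{18}$ ($X{\left(r,Z \right)} = \left(1 + \frac{4 - 6}{9 \left(-2 + 6\right)}\right) r = \left(1 + \frac{4 - 6}{9 \cdot 4}\right) r = \left(1 + \frac{1}{9} \cdot \frac{1}{4} \left(-2\right)\right) r = \left(1 - \frac{1}{18}\right) r = \frac{17 r}{18}$)
$\sqrt{-430514 + X{\left(307,-618 \right)}} = \sqrt{-430514 + \frac{17}{18} \cdot 307} = \sqrt{-430514 + \frac{5219}{18}} = \sqrt{- \frac{7744033}{18}} = \frac{i \sqrt{15488066}}{6}$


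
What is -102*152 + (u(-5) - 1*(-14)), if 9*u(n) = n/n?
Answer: -139409/9 ≈ -15490.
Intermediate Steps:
u(n) = 1/9 (u(n) = (n/n)/9 = (1/9)*1 = 1/9)
-102*152 + (u(-5) - 1*(-14)) = -102*152 + (1/9 - 1*(-14)) = -15504 + (1/9 + 14) = -15504 + 127/9 = -139409/9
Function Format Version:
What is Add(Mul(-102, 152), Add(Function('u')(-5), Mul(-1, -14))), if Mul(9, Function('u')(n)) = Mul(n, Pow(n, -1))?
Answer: Rational(-139409, 9) ≈ -15490.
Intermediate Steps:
Function('u')(n) = Rational(1, 9) (Function('u')(n) = Mul(Rational(1, 9), Mul(n, Pow(n, -1))) = Mul(Rational(1, 9), 1) = Rational(1, 9))
Add(Mul(-102, 152), Add(Function('u')(-5), Mul(-1, -14))) = Add(Mul(-102, 152), Add(Rational(1, 9), Mul(-1, -14))) = Add(-15504, Add(Rational(1, 9), 14)) = Add(-15504, Rational(127, 9)) = Rational(-139409, 9)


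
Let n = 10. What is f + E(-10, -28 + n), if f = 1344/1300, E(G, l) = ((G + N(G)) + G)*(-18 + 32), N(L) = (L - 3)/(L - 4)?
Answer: -86439/325 ≈ -265.97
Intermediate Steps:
N(L) = (-3 + L)/(-4 + L)
E(G, l) = 28*G + 14*(-3 + G)/(-4 + G) (E(G, l) = ((G + (-3 + G)/(-4 + G)) + G)*(-18 + 32) = (2*G + (-3 + G)/(-4 + G))*14 = 28*G + 14*(-3 + G)/(-4 + G))
f = 336/325 (f = 1344*(1/1300) = 336/325 ≈ 1.0338)
f + E(-10, -28 + n) = 336/325 + 14*(-3 - 7*(-10) + 2*(-10)**2)/(-4 - 10) = 336/325 + 14*(-3 + 70 + 2*100)/(-14) = 336/325 + 14*(-1/14)*(-3 + 70 + 200) = 336/325 + 14*(-1/14)*267 = 336/325 - 267 = -86439/325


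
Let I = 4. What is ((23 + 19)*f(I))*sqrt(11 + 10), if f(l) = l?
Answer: 168*sqrt(21) ≈ 769.87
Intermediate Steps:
((23 + 19)*f(I))*sqrt(11 + 10) = ((23 + 19)*4)*sqrt(11 + 10) = (42*4)*sqrt(21) = 168*sqrt(21)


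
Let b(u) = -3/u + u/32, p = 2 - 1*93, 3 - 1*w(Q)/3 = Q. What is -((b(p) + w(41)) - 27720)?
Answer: 81060793/2912 ≈ 27837.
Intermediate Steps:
w(Q) = 9 - 3*Q
p = -91 (p = 2 - 93 = -91)
b(u) = -3/u + u/32 (b(u) = -3/u + u*(1/32) = -3/u + u/32)
-((b(p) + w(41)) - 27720) = -(((-3/(-91) + (1/32)*(-91)) + (9 - 3*41)) - 27720) = -(((-3*(-1/91) - 91/32) + (9 - 123)) - 27720) = -(((3/91 - 91/32) - 114) - 27720) = -((-8185/2912 - 114) - 27720) = -(-340153/2912 - 27720) = -1*(-81060793/2912) = 81060793/2912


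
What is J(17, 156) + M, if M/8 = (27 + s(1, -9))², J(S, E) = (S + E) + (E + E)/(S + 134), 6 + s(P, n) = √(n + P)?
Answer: 549499/151 + 672*I*√2 ≈ 3639.1 + 950.35*I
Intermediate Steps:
s(P, n) = -6 + √(P + n) (s(P, n) = -6 + √(n + P) = -6 + √(P + n))
J(S, E) = E + S + 2*E/(134 + S) (J(S, E) = (E + S) + (2*E)/(134 + S) = (E + S) + 2*E/(134 + S) = E + S + 2*E/(134 + S))
M = 8*(21 + 2*I*√2)² (M = 8*(27 + (-6 + √(1 - 9)))² = 8*(27 + (-6 + √(-8)))² = 8*(27 + (-6 + 2*I*√2))² = 8*(21 + 2*I*√2)² ≈ 3464.0 + 950.35*I)
J(17, 156) + M = (17² + 134*17 + 136*156 + 156*17)/(134 + 17) + (3464 + 672*I*√2) = (289 + 2278 + 21216 + 2652)/151 + (3464 + 672*I*√2) = (1/151)*26435 + (3464 + 672*I*√2) = 26435/151 + (3464 + 672*I*√2) = 549499/151 + 672*I*√2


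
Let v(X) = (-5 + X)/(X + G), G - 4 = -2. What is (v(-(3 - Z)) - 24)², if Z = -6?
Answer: 484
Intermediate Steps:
G = 2 (G = 4 - 2 = 2)
v(X) = (-5 + X)/(2 + X) (v(X) = (-5 + X)/(X + 2) = (-5 + X)/(2 + X))
(v(-(3 - Z)) - 24)² = ((-5 - (3 - 1*(-6)))/(2 - (3 - 1*(-6))) - 24)² = ((-5 - (3 + 6))/(2 - (3 + 6)) - 24)² = ((-5 - 1*9)/(2 - 1*9) - 24)² = ((-5 - 9)/(2 - 9) - 24)² = (-14/(-7) - 24)² = (-⅐*(-14) - 24)² = (2 - 24)² = (-22)² = 484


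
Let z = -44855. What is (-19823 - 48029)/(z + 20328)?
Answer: 67852/24527 ≈ 2.7664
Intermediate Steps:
(-19823 - 48029)/(z + 20328) = (-19823 - 48029)/(-44855 + 20328) = -67852/(-24527) = -67852*(-1/24527) = 67852/24527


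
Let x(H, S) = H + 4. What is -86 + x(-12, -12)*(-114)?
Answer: 826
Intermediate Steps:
x(H, S) = 4 + H
-86 + x(-12, -12)*(-114) = -86 + (4 - 12)*(-114) = -86 - 8*(-114) = -86 + 912 = 826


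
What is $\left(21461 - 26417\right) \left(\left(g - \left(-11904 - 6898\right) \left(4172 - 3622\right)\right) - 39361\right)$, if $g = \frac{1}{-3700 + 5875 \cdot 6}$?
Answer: $- \frac{805399226587578}{15775} \approx -5.1055 \cdot 10^{10}$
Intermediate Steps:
$g = \frac{1}{31550}$ ($g = \frac{1}{-3700 + 35250} = \frac{1}{31550} \approx 3.1696 \cdot 10^{-5}$)
$\left(21461 - 26417\right) \left(\left(g - \left(-11904 - 6898\right) \left(4172 - 3622\right)\right) - 39361\right) = \left(21461 - 26417\right) \left(\left(\frac{1}{31550} - \left(-11904 - 6898\right) \left(4172 - 3622\right)\right) - 39361\right) = - 4956 \left(\left(\frac{1}{31550} - \left(-18802\right) 550\right) - 39361\right) = - 4956 \left(\left(\frac{1}{31550} - -10341100\right) - 39361\right) = - 4956 \left(\left(\frac{1}{31550} + 10341100\right) - 39361\right) = - 4956 \left(\frac{326261705001}{31550} - 39361\right) = \left(-4956\right) \frac{325019865451}{31550} = - \frac{805399226587578}{15775}$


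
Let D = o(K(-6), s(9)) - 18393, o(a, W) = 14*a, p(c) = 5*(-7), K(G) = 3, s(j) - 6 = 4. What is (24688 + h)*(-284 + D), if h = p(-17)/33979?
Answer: -15632407989295/33979 ≈ -4.6006e+8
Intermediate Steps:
s(j) = 10 (s(j) = 6 + 4 = 10)
p(c) = -35
h = -35/33979 ≈ -0.0010300
D = -18351 (D = 14*3 - 18393 = 42 - 18393 = -18351)
(24688 + h)*(-284 + D) = (24688 - 35/33979)*(-284 - 18351) = (838873517/33979)*(-18635) = -15632407989295/33979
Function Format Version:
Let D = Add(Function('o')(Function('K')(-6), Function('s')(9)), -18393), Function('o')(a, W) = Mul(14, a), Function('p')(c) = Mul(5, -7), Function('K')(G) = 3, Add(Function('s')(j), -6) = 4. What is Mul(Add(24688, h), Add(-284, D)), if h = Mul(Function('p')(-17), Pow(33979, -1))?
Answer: Rational(-15632407989295, 33979) ≈ -4.6006e+8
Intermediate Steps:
Function('s')(j) = 10 (Function('s')(j) = Add(6, 4) = 10)
Function('p')(c) = -35
h = Rational(-35, 33979) (h = Mul(-35, Pow(33979, -1)) = Mul(-35, Rational(1, 33979)) = Rational(-35, 33979) ≈ -0.0010300)
D = -18351 (D = Add(Mul(14, 3), -18393) = Add(42, -18393) = -18351)
Mul(Add(24688, h), Add(-284, D)) = Mul(Add(24688, Rational(-35, 33979)), Add(-284, -18351)) = Mul(Rational(838873517, 33979), -18635) = Rational(-15632407989295, 33979)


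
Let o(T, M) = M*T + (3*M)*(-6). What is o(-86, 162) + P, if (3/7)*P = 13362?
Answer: 14330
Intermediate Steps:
P = 31178 (P = (7/3)*13362 = 31178)
o(T, M) = -18*M + M*T (o(T, M) = M*T - 18*M = -18*M + M*T)
o(-86, 162) + P = 162*(-18 - 86) + 31178 = 162*(-104) + 31178 = -16848 + 31178 = 14330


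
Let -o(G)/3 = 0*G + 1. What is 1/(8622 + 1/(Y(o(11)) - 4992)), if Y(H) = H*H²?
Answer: 5019/43273817 ≈ 0.00011598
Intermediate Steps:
o(G) = -3 (o(G) = -3*(0*G + 1) = -3*(0 + 1) = -3*1 = -3)
Y(H) = H³
1/(8622 + 1/(Y(o(11)) - 4992)) = 1/(8622 + 1/((-3)³ - 4992)) = 1/(8622 + 1/(-27 - 4992)) = 1/(8622 + 1/(-5019)) = 1/(8622 - 1/5019) = 1/(43273817/5019) = 5019/43273817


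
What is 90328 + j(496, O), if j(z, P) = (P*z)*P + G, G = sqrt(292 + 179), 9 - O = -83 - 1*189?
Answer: 39254984 + sqrt(471) ≈ 3.9255e+7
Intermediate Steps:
O = 281 (O = 9 - (-83 - 1*189) = 9 - (-83 - 189) = 9 - 1*(-272) = 9 + 272 = 281)
G = sqrt(471) ≈ 21.703
j(z, P) = sqrt(471) + z*P**2 (j(z, P) = (P*z)*P + sqrt(471) = z*P**2 + sqrt(471) = sqrt(471) + z*P**2)
90328 + j(496, O) = 90328 + (sqrt(471) + 496*281**2) = 90328 + (sqrt(471) + 496*78961) = 90328 + (sqrt(471) + 39164656) = 90328 + (39164656 + sqrt(471)) = 39254984 + sqrt(471)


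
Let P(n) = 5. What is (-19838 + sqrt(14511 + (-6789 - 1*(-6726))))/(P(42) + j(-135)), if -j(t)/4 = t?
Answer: -182/5 + 4*sqrt(903)/545 ≈ -36.179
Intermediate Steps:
j(t) = -4*t
(-19838 + sqrt(14511 + (-6789 - 1*(-6726))))/(P(42) + j(-135)) = (-19838 + sqrt(14511 + (-6789 - 1*(-6726))))/(5 - 4*(-135)) = (-19838 + sqrt(14511 + (-6789 + 6726)))/(5 + 540) = (-19838 + sqrt(14511 - 63))/545 = (-19838 + sqrt(14448))*(1/545) = (-19838 + 4*sqrt(903))*(1/545) = -182/5 + 4*sqrt(903)/545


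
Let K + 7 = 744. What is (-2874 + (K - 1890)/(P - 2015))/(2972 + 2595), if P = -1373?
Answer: -9735959/18860996 ≈ -0.51620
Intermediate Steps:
K = 737 (K = -7 + 744 = 737)
(-2874 + (K - 1890)/(P - 2015))/(2972 + 2595) = (-2874 + (737 - 1890)/(-1373 - 2015))/(2972 + 2595) = (-2874 - 1153/(-3388))/5567 = (-2874 - 1153*(-1/3388))*(1/5567) = (-2874 + 1153/3388)*(1/5567) = -9735959/3388*1/5567 = -9735959/18860996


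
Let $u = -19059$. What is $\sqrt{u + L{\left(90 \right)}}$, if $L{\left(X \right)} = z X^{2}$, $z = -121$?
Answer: $7 i \sqrt{20391} \approx 999.58 i$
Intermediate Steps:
$L{\left(X \right)} = - 121 X^{2}$
$\sqrt{u + L{\left(90 \right)}} = \sqrt{-19059 - 121 \cdot 90^{2}} = \sqrt{-19059 - 980100} = \sqrt{-999159} = 7 i \sqrt{20391}$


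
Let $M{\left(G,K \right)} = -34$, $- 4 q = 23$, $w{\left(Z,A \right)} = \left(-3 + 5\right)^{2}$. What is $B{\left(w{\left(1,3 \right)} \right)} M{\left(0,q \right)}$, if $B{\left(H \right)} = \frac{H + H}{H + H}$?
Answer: $-34$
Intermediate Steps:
$w{\left(Z,A \right)} = 4$ ($w{\left(Z,A \right)} = 2^{2} = 4$)
$q = - \frac{23}{4}$ ($q = \left(- \frac{1}{4}\right) 23 = - \frac{23}{4} \approx -5.75$)
$B{\left(H \right)} = 1$ ($B{\left(H \right)} = \frac{2 H}{2 H} = 2 H \frac{1}{2 H} = 1$)
$B{\left(w{\left(1,3 \right)} \right)} M{\left(0,q \right)} = 1 \left(-34\right) = -34$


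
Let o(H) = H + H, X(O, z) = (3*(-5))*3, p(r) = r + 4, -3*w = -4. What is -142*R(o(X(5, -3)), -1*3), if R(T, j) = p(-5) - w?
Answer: 994/3 ≈ 331.33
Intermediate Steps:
w = 4/3 (w = -⅓*(-4) = 4/3 ≈ 1.3333)
p(r) = 4 + r
X(O, z) = -45 (X(O, z) = -15*3 = -45)
o(H) = 2*H
R(T, j) = -7/3 (R(T, j) = (4 - 5) - 1*4/3 = -1 - 4/3 = -7/3)
-142*R(o(X(5, -3)), -1*3) = -142*(-7/3) = 994/3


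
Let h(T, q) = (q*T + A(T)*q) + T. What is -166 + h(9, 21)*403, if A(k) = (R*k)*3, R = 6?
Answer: 1450634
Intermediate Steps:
A(k) = 18*k (A(k) = (6*k)*3 = 18*k)
h(T, q) = T + 19*T*q (h(T, q) = (q*T + (18*T)*q) + T = (T*q + 18*T*q) + T = 19*T*q + T = T + 19*T*q)
-166 + h(9, 21)*403 = -166 + (9*(1 + 19*21))*403 = -166 + (9*(1 + 399))*403 = -166 + (9*400)*403 = -166 + 3600*403 = -166 + 1450800 = 1450634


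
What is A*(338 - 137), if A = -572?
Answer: -114972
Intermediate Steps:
A*(338 - 137) = -572*(338 - 137) = -572*201 = -114972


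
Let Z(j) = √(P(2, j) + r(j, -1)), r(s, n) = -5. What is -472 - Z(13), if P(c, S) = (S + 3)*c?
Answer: -472 - 3*√3 ≈ -477.20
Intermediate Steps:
P(c, S) = c*(3 + S) (P(c, S) = (3 + S)*c = c*(3 + S))
Z(j) = √(1 + 2*j) (Z(j) = √(2*(3 + j) - 5) = √((6 + 2*j) - 5) = √(1 + 2*j))
-472 - Z(13) = -472 - √(1 + 2*13) = -472 - √(1 + 26) = -472 - √27 = -472 - 3*√3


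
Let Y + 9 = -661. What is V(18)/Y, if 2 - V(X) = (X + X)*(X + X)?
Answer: 647/335 ≈ 1.9313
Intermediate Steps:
Y = -670 (Y = -9 - 661 = -670)
V(X) = 2 - 4*X² (V(X) = 2 - (X + X)*(X + X) = 2 - 2*X*2*X = 2 - 4*X²)
V(18)/Y = (2 - 4*18²)/(-670) = (2 - 4*324)*(-1/670) = (2 - 1296)*(-1/670) = -1294*(-1/670) = 647/335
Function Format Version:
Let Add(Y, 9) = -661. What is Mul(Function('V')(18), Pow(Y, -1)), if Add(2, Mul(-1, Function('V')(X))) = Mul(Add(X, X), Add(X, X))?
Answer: Rational(647, 335) ≈ 1.9313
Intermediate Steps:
Y = -670 (Y = Add(-9, -661) = -670)
Function('V')(X) = Add(2, Mul(-4, Pow(X, 2))) (Function('V')(X) = Add(2, Mul(-1, Mul(Add(X, X), Add(X, X)))) = Add(2, Mul(-1, Mul(Mul(2, X), Mul(2, X)))) = Add(2, Mul(-1, Mul(4, Pow(X, 2)))) = Add(2, Mul(-4, Pow(X, 2))))
Mul(Function('V')(18), Pow(Y, -1)) = Mul(Add(2, Mul(-4, Pow(18, 2))), Pow(-670, -1)) = Mul(Add(2, Mul(-4, 324)), Rational(-1, 670)) = Mul(Add(2, -1296), Rational(-1, 670)) = Mul(-1294, Rational(-1, 670)) = Rational(647, 335)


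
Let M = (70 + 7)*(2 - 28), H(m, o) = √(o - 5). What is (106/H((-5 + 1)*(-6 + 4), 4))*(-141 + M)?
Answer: 227158*I ≈ 2.2716e+5*I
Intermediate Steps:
H(m, o) = √(-5 + o)
M = -2002 (M = 77*(-26) = -2002)
(106/H((-5 + 1)*(-6 + 4), 4))*(-141 + M) = (106/(√(-5 + 4)))*(-141 - 2002) = (106/(√(-1)))*(-2143) = (106/I)*(-2143) = (106*(-I))*(-2143) = -106*I*(-2143) = 227158*I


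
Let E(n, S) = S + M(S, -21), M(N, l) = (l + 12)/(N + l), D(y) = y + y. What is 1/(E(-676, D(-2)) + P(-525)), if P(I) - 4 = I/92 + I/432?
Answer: -82800/543317 ≈ -0.15240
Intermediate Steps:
D(y) = 2*y
M(N, l) = (12 + l)/(N + l)
E(n, S) = S - 9/(-21 + S) (E(n, S) = S + (12 - 21)/(S - 21) = S - 9/(-21 + S))
P(I) = 4 + 131*I/9936 (P(I) = 4 + (I/92 + I/432) = 4 + 131*I/9936)
1/(E(-676, D(-2)) + P(-525)) = 1/((-9 + (2*(-2))*(-21 + 2*(-2)))/(-21 + 2*(-2)) + (4 + (131/9936)*(-525))) = 1/((-9 - 4*(-21 - 4))/(-21 - 4) + (4 - 22925/3312)) = 1/((-9 - 4*(-25))/(-25) - 9677/3312) = 1/(-(-9 + 100)/25 - 9677/3312) = 1/(-1/25*91 - 9677/3312) = 1/(-91/25 - 9677/3312) = 1/(-543317/82800) = -82800/543317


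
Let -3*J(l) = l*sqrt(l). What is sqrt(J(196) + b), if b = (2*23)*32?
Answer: 2*sqrt(1254)/3 ≈ 23.608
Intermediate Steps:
J(l) = -l**(3/2)/3 (J(l) = -l*sqrt(l)/3 = -l**(3/2)/3)
b = 1472 (b = 46*32 = 1472)
sqrt(J(196) + b) = sqrt(-196**(3/2)/3 + 1472) = sqrt(-1/3*2744 + 1472) = sqrt(-2744/3 + 1472) = sqrt(1672/3) = 2*sqrt(1254)/3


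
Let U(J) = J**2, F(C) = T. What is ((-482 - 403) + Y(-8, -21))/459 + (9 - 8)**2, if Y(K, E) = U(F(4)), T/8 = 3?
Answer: 50/153 ≈ 0.32680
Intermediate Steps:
T = 24 (T = 8*3 = 24)
F(C) = 24
Y(K, E) = 576 (Y(K, E) = 24**2 = 576)
((-482 - 403) + Y(-8, -21))/459 + (9 - 8)**2 = ((-482 - 403) + 576)/459 + (9 - 8)**2 = (-885 + 576)/459 + 1**2 = (1/459)*(-309) + 1 = -103/153 + 1 = 50/153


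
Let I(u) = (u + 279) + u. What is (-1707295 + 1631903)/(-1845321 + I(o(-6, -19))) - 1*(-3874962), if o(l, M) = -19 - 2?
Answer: 1787407615550/461271 ≈ 3.8750e+6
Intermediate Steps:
o(l, M) = -21
I(u) = 279 + 2*u (I(u) = (279 + u) + u = 279 + 2*u)
(-1707295 + 1631903)/(-1845321 + I(o(-6, -19))) - 1*(-3874962) = (-1707295 + 1631903)/(-1845321 + (279 + 2*(-21))) - 1*(-3874962) = -75392/(-1845321 + (279 - 42)) + 3874962 = -75392/(-1845321 + 237) + 3874962 = -75392/(-1845084) + 3874962 = -75392*(-1/1845084) + 3874962 = 18848/461271 + 3874962 = 1787407615550/461271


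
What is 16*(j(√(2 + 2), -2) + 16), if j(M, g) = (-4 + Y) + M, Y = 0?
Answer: 224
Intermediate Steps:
j(M, g) = -4 + M (j(M, g) = (-4 + 0) + M = -4 + M)
16*(j(√(2 + 2), -2) + 16) = 16*((-4 + √(2 + 2)) + 16) = 16*((-4 + √4) + 16) = 16*((-4 + 2) + 16) = 16*(-2 + 16) = 16*14 = 224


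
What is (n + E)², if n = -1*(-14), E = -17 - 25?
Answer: 784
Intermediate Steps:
E = -42
n = 14
(n + E)² = (14 - 42)² = (-28)² = 784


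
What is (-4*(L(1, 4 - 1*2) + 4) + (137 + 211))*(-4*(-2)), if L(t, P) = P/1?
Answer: 2592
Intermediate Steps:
L(t, P) = P (L(t, P) = P*1 = P)
(-4*(L(1, 4 - 1*2) + 4) + (137 + 211))*(-4*(-2)) = (-4*((4 - 1*2) + 4) + (137 + 211))*(-4*(-2)) = (-4*((4 - 2) + 4) + 348)*8 = (-4*(2 + 4) + 348)*8 = (-4*6 + 348)*8 = (-24 + 348)*8 = 324*8 = 2592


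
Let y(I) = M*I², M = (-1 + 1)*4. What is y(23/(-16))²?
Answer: 0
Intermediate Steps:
M = 0 (M = 0*4 = 0)
y(I) = 0 (y(I) = 0*I² = 0)
y(23/(-16))² = 0² = 0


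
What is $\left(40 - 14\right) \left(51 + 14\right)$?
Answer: $1690$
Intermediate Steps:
$\left(40 - 14\right) \left(51 + 14\right) = \left(40 + \left(-25 + 11\right)\right) 65 = \left(40 - 14\right) 65 = 26 \cdot 65 = 1690$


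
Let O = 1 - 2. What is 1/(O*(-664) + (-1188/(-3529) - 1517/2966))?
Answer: 10467014/6948267411 ≈ 0.0015064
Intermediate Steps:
O = -1
1/(O*(-664) + (-1188/(-3529) - 1517/2966)) = 1/(-1*(-664) + (-1188/(-3529) - 1517/2966)) = 1/(664 + (-1188*(-1/3529) - 1517*1/2966)) = 1/(664 + (1188/3529 - 1517/2966)) = 1/(664 - 1829885/10467014) = 1/(6948267411/10467014) = 10467014/6948267411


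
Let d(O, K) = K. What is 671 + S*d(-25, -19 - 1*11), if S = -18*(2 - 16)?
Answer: -6889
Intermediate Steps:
S = 252 (S = -18*(-14) = 252)
671 + S*d(-25, -19 - 1*11) = 671 + 252*(-19 - 1*11) = 671 + 252*(-19 - 11) = 671 + 252*(-30) = 671 - 7560 = -6889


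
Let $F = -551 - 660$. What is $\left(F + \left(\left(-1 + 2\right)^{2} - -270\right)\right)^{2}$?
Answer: $883600$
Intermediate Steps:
$F = -1211$
$\left(F + \left(\left(-1 + 2\right)^{2} - -270\right)\right)^{2} = \left(-1211 + \left(\left(-1 + 2\right)^{2} - -270\right)\right)^{2} = \left(-1211 + \left(1^{2} + 270\right)\right)^{2} = \left(-1211 + \left(1 + 270\right)\right)^{2} = \left(-1211 + 271\right)^{2} = \left(-940\right)^{2} = 883600$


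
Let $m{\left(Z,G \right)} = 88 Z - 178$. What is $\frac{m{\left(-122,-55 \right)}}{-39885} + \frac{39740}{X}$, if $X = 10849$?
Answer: $\frac{567811962}{144237455} \approx 3.9366$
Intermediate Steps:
$m{\left(Z,G \right)} = -178 + 88 Z$
$\frac{m{\left(-122,-55 \right)}}{-39885} + \frac{39740}{X} = \frac{-178 + 88 \left(-122\right)}{-39885} + \frac{39740}{10849} = \left(-178 - 10736\right) \left(- \frac{1}{39885}\right) + 39740 \cdot \frac{1}{10849} = \left(-10914\right) \left(- \frac{1}{39885}\right) + \frac{39740}{10849} = \frac{3638}{13295} + \frac{39740}{10849} = \frac{567811962}{144237455}$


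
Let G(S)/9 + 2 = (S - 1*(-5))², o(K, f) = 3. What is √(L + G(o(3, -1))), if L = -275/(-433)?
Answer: √104737937/433 ≈ 23.635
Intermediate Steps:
L = 275/433 (L = -275*(-1/433) = 275/433 ≈ 0.63510)
G(S) = -18 + 9*(5 + S)² (G(S) = -18 + 9*(S - 1*(-5))² = -18 + 9*(S + 5)² = -18 + 9*(5 + S)²)
√(L + G(o(3, -1))) = √(275/433 + (-18 + 9*(5 + 3)²)) = √(275/433 + (-18 + 9*8²)) = √(275/433 + (-18 + 9*64)) = √(275/433 + (-18 + 576)) = √(275/433 + 558) = √(241889/433) = √104737937/433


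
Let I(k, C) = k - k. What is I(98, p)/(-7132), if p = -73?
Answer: 0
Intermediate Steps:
I(k, C) = 0
I(98, p)/(-7132) = 0/(-7132) = 0*(-1/7132) = 0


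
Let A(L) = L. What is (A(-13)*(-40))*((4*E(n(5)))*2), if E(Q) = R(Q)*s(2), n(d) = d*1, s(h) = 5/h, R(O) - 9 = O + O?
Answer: 197600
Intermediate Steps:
R(O) = 9 + 2*O (R(O) = 9 + (O + O) = 9 + 2*O)
n(d) = d
E(Q) = 45/2 + 5*Q (E(Q) = (9 + 2*Q)*(5/2) = 45/2 + 5*Q)
(A(-13)*(-40))*((4*E(n(5)))*2) = (-13*(-40))*((4*(45/2 + 5*5))*2) = 520*((4*(45/2 + 25))*2) = 520*((4*(95/2))*2) = 520*(190*2) = 520*380 = 197600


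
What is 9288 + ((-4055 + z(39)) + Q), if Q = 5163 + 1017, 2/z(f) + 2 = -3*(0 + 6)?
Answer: 114129/10 ≈ 11413.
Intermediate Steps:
z(f) = -1/10 (z(f) = 2/(-2 - 3*(0 + 6)) = 2/(-2 - 3*6) = 2/(-2 - 18) = 2/(-20) = 2*(-1/20) = -1/10)
Q = 6180
9288 + ((-4055 + z(39)) + Q) = 9288 + ((-4055 - 1/10) + 6180) = 9288 + (-40551/10 + 6180) = 9288 + 21249/10 = 114129/10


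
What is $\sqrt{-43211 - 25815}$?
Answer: $i \sqrt{69026} \approx 262.73 i$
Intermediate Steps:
$\sqrt{-43211 - 25815} = \sqrt{-69026} = i \sqrt{69026}$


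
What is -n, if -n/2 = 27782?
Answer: 55564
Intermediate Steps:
n = -55564 (n = -2*27782 = -55564)
-n = -1*(-55564) = 55564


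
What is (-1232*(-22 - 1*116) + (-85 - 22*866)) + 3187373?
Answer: 3338252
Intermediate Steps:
(-1232*(-22 - 1*116) + (-85 - 22*866)) + 3187373 = (-1232*(-22 - 116) + (-85 - 19052)) + 3187373 = (-1232*(-138) - 19137) + 3187373 = (170016 - 19137) + 3187373 = 150879 + 3187373 = 3338252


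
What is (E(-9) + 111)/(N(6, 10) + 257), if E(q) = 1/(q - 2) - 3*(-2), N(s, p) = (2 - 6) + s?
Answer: 1286/2849 ≈ 0.45139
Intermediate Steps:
N(s, p) = -4 + s
E(q) = 6 + 1/(-2 + q) (E(q) = 1/(-2 + q) + 6 = 6 + 1/(-2 + q))
(E(-9) + 111)/(N(6, 10) + 257) = ((-11 + 6*(-9))/(-2 - 9) + 111)/((-4 + 6) + 257) = ((-11 - 54)/(-11) + 111)/(2 + 257) = (-1/11*(-65) + 111)/259 = (65/11 + 111)*(1/259) = (1286/11)*(1/259) = 1286/2849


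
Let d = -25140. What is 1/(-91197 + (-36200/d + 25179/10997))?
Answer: -1974747/180083637220 ≈ -1.0966e-5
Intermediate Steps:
1/(-91197 + (-36200/d + 25179/10997)) = 1/(-91197 + (-36200/(-25140) + 25179/10997)) = 1/(-91197 + (-36200*(-1/25140) + 25179*(1/10997))) = 1/(-91197 + (1810/1257 + 3597/1571)) = 1/(-91197 + 7364939/1974747) = 1/(-180083637220/1974747) = -1974747/180083637220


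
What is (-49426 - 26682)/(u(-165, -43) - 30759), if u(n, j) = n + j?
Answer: 76108/30967 ≈ 2.4577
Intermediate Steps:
u(n, j) = j + n
(-49426 - 26682)/(u(-165, -43) - 30759) = (-49426 - 26682)/((-43 - 165) - 30759) = -76108/(-208 - 30759) = -76108/(-30967) = -76108*(-1/30967) = 76108/30967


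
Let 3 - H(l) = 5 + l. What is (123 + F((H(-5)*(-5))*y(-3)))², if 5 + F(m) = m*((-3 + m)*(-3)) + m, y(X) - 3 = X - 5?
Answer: 256224049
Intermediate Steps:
y(X) = -2 + X (y(X) = 3 + (X - 5) = 3 + (-5 + X) = -2 + X)
H(l) = -2 - l (H(l) = 3 - (5 + l) = 3 + (-5 - l) = -2 - l)
F(m) = -5 + m + m*(9 - 3*m) (F(m) = -5 + (m*((-3 + m)*(-3)) + m) = -5 + (m*(9 - 3*m) + m) = -5 + (m + m*(9 - 3*m)) = -5 + m + m*(9 - 3*m))
(123 + F((H(-5)*(-5))*y(-3)))² = (123 + (-5 - 3*25*(-2 - 3)²*(-2 - 1*(-5))² + 10*(((-2 - 1*(-5))*(-5))*(-2 - 3))))² = (123 + (-5 - 3*625*(-2 + 5)² + 10*(((-2 + 5)*(-5))*(-5))))² = (123 + (-5 - 3*((3*(-5))*(-5))² + 10*((3*(-5))*(-5))))² = (123 + (-5 - 3*(-15*(-5))² + 10*(-15*(-5))))² = (123 + (-5 - 3*75² + 10*75))² = (123 + (-5 - 3*5625 + 750))² = (123 + (-5 - 16875 + 750))² = (123 - 16130)² = (-16007)² = 256224049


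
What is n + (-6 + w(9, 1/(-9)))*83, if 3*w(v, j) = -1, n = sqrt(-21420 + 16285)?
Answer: -1577/3 + I*sqrt(5135) ≈ -525.67 + 71.659*I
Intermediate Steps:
n = I*sqrt(5135) (n = sqrt(-5135) = I*sqrt(5135) ≈ 71.659*I)
w(v, j) = -1/3 (w(v, j) = (1/3)*(-1) = -1/3)
n + (-6 + w(9, 1/(-9)))*83 = I*sqrt(5135) + (-6 - 1/3)*83 = I*sqrt(5135) - 19/3*83 = I*sqrt(5135) - 1577/3 = -1577/3 + I*sqrt(5135)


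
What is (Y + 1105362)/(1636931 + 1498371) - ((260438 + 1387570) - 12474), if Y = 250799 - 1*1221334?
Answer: -5127892886441/3135302 ≈ -1.6355e+6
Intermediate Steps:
Y = -970535 (Y = 250799 - 1221334 = -970535)
(Y + 1105362)/(1636931 + 1498371) - ((260438 + 1387570) - 12474) = (-970535 + 1105362)/(1636931 + 1498371) - ((260438 + 1387570) - 12474) = 134827/3135302 - (1648008 - 12474) = 134827*(1/3135302) - 1*1635534 = 134827/3135302 - 1635534 = -5127892886441/3135302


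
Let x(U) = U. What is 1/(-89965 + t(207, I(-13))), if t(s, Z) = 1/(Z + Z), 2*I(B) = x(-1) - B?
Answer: -12/1079579 ≈ -1.1115e-5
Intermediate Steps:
I(B) = -1/2 - B/2 (I(B) = (-1 - B)/2 = -1/2 - B/2)
t(s, Z) = 1/(2*Z)
1/(-89965 + t(207, I(-13))) = 1/(-89965 + 1/(2*(-1/2 - 1/2*(-13)))) = 1/(-89965 + 1/(2*(-1/2 + 13/2))) = 1/(-89965 + (1/2)/6) = 1/(-89965 + (1/2)*(1/6)) = 1/(-89965 + 1/12) = 1/(-1079579/12) = -12/1079579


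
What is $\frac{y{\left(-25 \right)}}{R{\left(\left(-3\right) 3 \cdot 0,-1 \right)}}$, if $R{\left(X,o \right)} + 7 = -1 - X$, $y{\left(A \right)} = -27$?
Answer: $\frac{27}{8} \approx 3.375$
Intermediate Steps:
$R{\left(X,o \right)} = -8 - X$ ($R{\left(X,o \right)} = -7 - \left(1 + X\right) = -8 - X$)
$\frac{y{\left(-25 \right)}}{R{\left(\left(-3\right) 3 \cdot 0,-1 \right)}} = - \frac{27}{-8 - \left(-3\right) 3 \cdot 0} = - \frac{27}{-8 - \left(-9\right) 0} = - \frac{27}{-8 - 0} = - \frac{27}{-8 + 0} = - \frac{27}{-8} = \left(-27\right) \left(- \frac{1}{8}\right) = \frac{27}{8}$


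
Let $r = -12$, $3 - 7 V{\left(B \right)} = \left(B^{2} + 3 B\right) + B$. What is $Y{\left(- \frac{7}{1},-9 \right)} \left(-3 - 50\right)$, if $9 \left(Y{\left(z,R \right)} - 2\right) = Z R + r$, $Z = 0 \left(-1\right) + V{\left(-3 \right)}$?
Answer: $\frac{212}{21} \approx 10.095$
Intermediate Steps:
$V{\left(B \right)} = \frac{3}{7} - \frac{4 B}{7} - \frac{B^{2}}{7}$ ($V{\left(B \right)} = \frac{3}{7} - \frac{\left(B^{2} + 3 B\right) + B}{7} = \frac{3}{7} - \frac{B^{2} + 4 B}{7} = \frac{3}{7} - \left(\frac{B^{2}}{7} + \frac{4 B}{7}\right) = \frac{3}{7} - \frac{4 B}{7} - \frac{B^{2}}{7}$)
$Z = \frac{6}{7}$ ($Z = 0 \left(-1\right) - \left(- \frac{15}{7} + \frac{9}{7}\right) = 0 + \left(\frac{3}{7} + \frac{12}{7} - \frac{9}{7}\right) = 0 + \frac{6}{7} = \frac{6}{7} \approx 0.85714$)
$Y{\left(z,R \right)} = \frac{2}{3} + \frac{2 R}{21}$ ($Y{\left(z,R \right)} = 2 + \frac{\frac{6 R}{7} - 12}{9} = 2 + \frac{-12 + \frac{6 R}{7}}{9} = 2 + \left(- \frac{4}{3} + \frac{2 R}{21}\right) = \frac{2}{3} + \frac{2 R}{21}$)
$Y{\left(- \frac{7}{1},-9 \right)} \left(-3 - 50\right) = \left(\frac{2}{3} + \frac{2}{21} \left(-9\right)\right) \left(-3 - 50\right) = \left(\frac{2}{3} - \frac{6}{7}\right) \left(-53\right) = \left(- \frac{4}{21}\right) \left(-53\right) = \frac{212}{21}$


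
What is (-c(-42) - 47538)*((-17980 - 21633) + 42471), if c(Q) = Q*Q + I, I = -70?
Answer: -140705056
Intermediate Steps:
c(Q) = -70 + Q**2 (c(Q) = Q*Q - 70 = Q**2 - 70 = -70 + Q**2)
(-c(-42) - 47538)*((-17980 - 21633) + 42471) = (-(-70 + (-42)**2) - 47538)*((-17980 - 21633) + 42471) = (-(-70 + 1764) - 47538)*(-39613 + 42471) = (-1*1694 - 47538)*2858 = (-1694 - 47538)*2858 = -49232*2858 = -140705056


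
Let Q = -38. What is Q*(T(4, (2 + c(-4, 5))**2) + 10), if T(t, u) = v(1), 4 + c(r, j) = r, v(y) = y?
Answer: -418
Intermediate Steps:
c(r, j) = -4 + r
T(t, u) = 1
Q*(T(4, (2 + c(-4, 5))**2) + 10) = -38*(1 + 10) = -38*11 = -418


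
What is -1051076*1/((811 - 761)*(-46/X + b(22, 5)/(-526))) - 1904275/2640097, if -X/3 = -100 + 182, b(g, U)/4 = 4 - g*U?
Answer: -44884838363529289/2120327903125 ≈ -21169.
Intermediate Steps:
b(g, U) = 16 - 4*U*g (b(g, U) = 4*(4 - g*U) = 4*(4 - U*g) = 16 - 4*U*g)
X = -246 (X = -3*(-100 + 182) = -3*82 = -246)
-1051076*1/((811 - 761)*(-46/X + b(22, 5)/(-526))) - 1904275/2640097 = -1051076*1/((811 - 761)*(-46/(-246) + (16 - 4*5*22)/(-526))) - 1904275/2640097 = -1051076*1/(50*(-46*(-1/246) + (16 - 440)*(-1/526))) - 1904275*1/2640097 = -1051076*1/(50*(23/123 - 424*(-1/526))) - 1904275/2640097 = -1051076*1/(50*(23/123 + 212/263)) - 1904275/2640097 = -1051076/((32125/32349)*50) - 1904275/2640097 = -1051076/1606250/32349 - 1904275/2640097 = -1051076*32349/1606250 - 1904275/2640097 = -17000628762/803125 - 1904275/2640097 = -44884838363529289/2120327903125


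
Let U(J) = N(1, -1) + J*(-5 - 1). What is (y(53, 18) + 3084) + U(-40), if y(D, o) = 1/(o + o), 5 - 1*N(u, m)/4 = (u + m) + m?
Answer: 120529/36 ≈ 3348.0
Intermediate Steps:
N(u, m) = 20 - 8*m - 4*u (N(u, m) = 20 - 4*((u + m) + m) = 20 - 4*((m + u) + m) = 20 - 4*(u + 2*m) = 20 + (-8*m - 4*u) = 20 - 8*m - 4*u)
U(J) = 24 - 6*J (U(J) = (20 - 8*(-1) - 4*1) + J*(-5 - 1) = (20 + 8 - 4) + J*(-6) = 24 - 6*J)
y(D, o) = 1/(2*o)
(y(53, 18) + 3084) + U(-40) = ((½)/18 + 3084) + (24 - 6*(-40)) = ((½)*(1/18) + 3084) + (24 + 240) = (1/36 + 3084) + 264 = 111025/36 + 264 = 120529/36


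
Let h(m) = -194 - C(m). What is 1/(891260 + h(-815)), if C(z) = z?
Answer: 1/891881 ≈ 1.1212e-6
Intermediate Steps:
h(m) = -194 - m
1/(891260 + h(-815)) = 1/(891260 + (-194 - 1*(-815))) = 1/(891260 + (-194 + 815)) = 1/(891260 + 621) = 1/891881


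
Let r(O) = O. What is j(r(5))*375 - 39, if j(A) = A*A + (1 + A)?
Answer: 11586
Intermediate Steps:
j(A) = 1 + A + A**2 (j(A) = A**2 + (1 + A) = 1 + A + A**2)
j(r(5))*375 - 39 = (1 + 5 + 5**2)*375 - 39 = (1 + 5 + 25)*375 - 39 = 31*375 - 39 = 11625 - 39 = 11586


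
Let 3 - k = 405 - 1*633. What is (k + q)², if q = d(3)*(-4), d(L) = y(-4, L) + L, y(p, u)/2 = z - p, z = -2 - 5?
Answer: 59049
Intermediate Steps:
z = -7
y(p, u) = -14 - 2*p (y(p, u) = 2*(-7 - p) = -14 - 2*p)
k = 231 (k = 3 - (405 - 1*633) = 3 - (405 - 633) = 3 - 1*(-228) = 3 + 228 = 231)
d(L) = -6 + L (d(L) = (-14 - 2*(-4)) + L = (-14 + 8) + L = -6 + L)
q = 12 (q = (-6 + 3)*(-4) = -3*(-4) = 12)
(k + q)² = (231 + 12)² = 243² = 59049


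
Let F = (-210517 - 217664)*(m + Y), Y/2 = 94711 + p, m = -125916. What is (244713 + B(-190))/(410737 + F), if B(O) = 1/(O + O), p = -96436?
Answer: 92990939/21049140113540 ≈ 4.4178e-6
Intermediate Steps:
B(O) = 1/(2*O)
Y = -3450 (Y = 2*(94711 - 96436) = 2*(-1725) = -3450)
F = 55392063246 (F = (-210517 - 217664)*(-125916 - 3450) = -428181*(-129366) = 55392063246)
(244713 + B(-190))/(410737 + F) = (244713 + (½)/(-190))/(410737 + 55392063246) = (244713 + (½)*(-1/190))/55392473983 = (244713 - 1/380)*(1/55392473983) = (92990939/380)*(1/55392473983) = 92990939/21049140113540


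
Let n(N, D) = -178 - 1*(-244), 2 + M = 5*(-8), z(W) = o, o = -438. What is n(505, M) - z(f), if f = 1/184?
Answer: 504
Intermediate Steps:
f = 1/184 ≈ 0.0054348
z(W) = -438
M = -42 (M = -2 + 5*(-8) = -2 - 40 = -42)
n(N, D) = 66 (n(N, D) = -178 + 244 = 66)
n(505, M) - z(f) = 66 - 1*(-438) = 66 + 438 = 504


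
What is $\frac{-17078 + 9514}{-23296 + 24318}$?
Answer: $- \frac{3782}{511} \approx -7.4012$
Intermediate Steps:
$\frac{-17078 + 9514}{-23296 + 24318} = - \frac{7564}{1022} = \left(-7564\right) \frac{1}{1022} = - \frac{3782}{511}$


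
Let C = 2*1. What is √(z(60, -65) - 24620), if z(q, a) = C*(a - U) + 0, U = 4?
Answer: I*√24758 ≈ 157.35*I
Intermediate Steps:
C = 2
z(q, a) = -8 + 2*a (z(q, a) = 2*(a - 1*4) + 0 = 2*(a - 4) + 0 = 2*(-4 + a) + 0 = (-8 + 2*a) + 0 = -8 + 2*a)
√(z(60, -65) - 24620) = √((-8 + 2*(-65)) - 24620) = √((-8 - 130) - 24620) = √(-138 - 24620) = √(-24758) = I*√24758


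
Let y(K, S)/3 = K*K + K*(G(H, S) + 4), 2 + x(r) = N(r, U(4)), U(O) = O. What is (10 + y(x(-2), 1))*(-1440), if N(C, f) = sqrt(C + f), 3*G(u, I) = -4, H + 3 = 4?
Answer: -17280 + 5760*sqrt(2) ≈ -9134.1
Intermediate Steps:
H = 1 (H = -3 + 4 = 1)
G(u, I) = -4/3 (G(u, I) = (1/3)*(-4) = -4/3)
x(r) = -2 + sqrt(4 + r) (x(r) = -2 + sqrt(r + 4) = -2 + sqrt(4 + r))
y(K, S) = 3*K**2 + 8*K (y(K, S) = 3*(K*K + K*(-4/3 + 4)) = 3*(K**2 + K*(8/3)) = 3*(K**2 + 8*K/3) = 3*K**2 + 8*K)
(10 + y(x(-2), 1))*(-1440) = (10 + (-2 + sqrt(4 - 2))*(8 + 3*(-2 + sqrt(4 - 2))))*(-1440) = (10 + (-2 + sqrt(2))*(8 + 3*(-2 + sqrt(2))))*(-1440) = (10 + (-2 + sqrt(2))*(8 + (-6 + 3*sqrt(2))))*(-1440) = (10 + (-2 + sqrt(2))*(2 + 3*sqrt(2)))*(-1440) = -14400 - 1440*(-2 + sqrt(2))*(2 + 3*sqrt(2))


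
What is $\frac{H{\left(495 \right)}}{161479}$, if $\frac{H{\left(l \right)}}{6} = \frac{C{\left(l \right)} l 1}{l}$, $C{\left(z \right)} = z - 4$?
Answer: $\frac{2946}{161479} \approx 0.018244$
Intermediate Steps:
$C{\left(z \right)} = -4 + z$ ($C{\left(z \right)} = z - 4 = -4 + z$)
$H{\left(l \right)} = -24 + 6 l$ ($H{\left(l \right)} = 6 \frac{\left(-4 + l\right) l 1}{l} = 6 \frac{l \left(-4 + l\right) 1}{l} = 6 \frac{l \left(-4 + l\right)}{l} = 6 \left(-4 + l\right) = -24 + 6 l$)
$\frac{H{\left(495 \right)}}{161479} = \frac{-24 + 6 \cdot 495}{161479} = \left(-24 + 2970\right) \frac{1}{161479} = 2946 \cdot \frac{1}{161479} = \frac{2946}{161479}$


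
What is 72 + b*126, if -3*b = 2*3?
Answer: -180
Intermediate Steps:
b = -2 (b = -2*3/3 = -1/3*6 = -2)
72 + b*126 = 72 - 2*126 = 72 - 252 = -180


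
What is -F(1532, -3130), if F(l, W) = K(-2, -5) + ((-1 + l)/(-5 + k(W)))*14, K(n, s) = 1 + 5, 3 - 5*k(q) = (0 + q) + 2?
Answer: -62903/1553 ≈ -40.504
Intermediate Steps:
k(q) = 1/5 - q/5 (k(q) = 3/5 - ((0 + q) + 2)/5 = 3/5 - (q + 2)/5 = 3/5 - (2 + q)/5 = 3/5 + (-2/5 - q/5) = 1/5 - q/5)
K(n, s) = 6
F(l, W) = 6 + 14*(-1 + l)/(-24/5 - W/5) (F(l, W) = 6 + ((-1 + l)/(-5 + (1/5 - W/5)))*14 = 6 + ((-1 + l)/(-24/5 - W/5))*14 = 6 + 14*(-1 + l)/(-24/5 - W/5))
-F(1532, -3130) = -2*(107 - 35*1532 + 3*(-3130))/(24 - 3130) = -2*(107 - 53620 - 9390)/(-3106) = -2*(-1)*(-62903)/3106 = -1*62903/1553 = -62903/1553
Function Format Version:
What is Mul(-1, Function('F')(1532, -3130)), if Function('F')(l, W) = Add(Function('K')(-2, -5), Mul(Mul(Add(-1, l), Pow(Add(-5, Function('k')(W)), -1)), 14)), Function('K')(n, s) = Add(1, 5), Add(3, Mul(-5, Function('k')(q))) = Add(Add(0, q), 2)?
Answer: Rational(-62903, 1553) ≈ -40.504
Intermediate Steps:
Function('k')(q) = Add(Rational(1, 5), Mul(Rational(-1, 5), q)) (Function('k')(q) = Add(Rational(3, 5), Mul(Rational(-1, 5), Add(Add(0, q), 2))) = Add(Rational(3, 5), Mul(Rational(-1, 5), Add(q, 2))) = Add(Rational(3, 5), Mul(Rational(-1, 5), Add(2, q))) = Add(Rational(3, 5), Add(Rational(-2, 5), Mul(Rational(-1, 5), q))) = Add(Rational(1, 5), Mul(Rational(-1, 5), q)))
Function('K')(n, s) = 6
Function('F')(l, W) = Add(6, Mul(14, Pow(Add(Rational(-24, 5), Mul(Rational(-1, 5), W)), -1), Add(-1, l))) (Function('F')(l, W) = Add(6, Mul(Mul(Add(-1, l), Pow(Add(-5, Add(Rational(1, 5), Mul(Rational(-1, 5), W))), -1)), 14)) = Add(6, Mul(Mul(Add(-1, l), Pow(Add(Rational(-24, 5), Mul(Rational(-1, 5), W)), -1)), 14)) = Add(6, Mul(Mul(Pow(Add(Rational(-24, 5), Mul(Rational(-1, 5), W)), -1), Add(-1, l)), 14)) = Add(6, Mul(14, Pow(Add(Rational(-24, 5), Mul(Rational(-1, 5), W)), -1), Add(-1, l))))
Mul(-1, Function('F')(1532, -3130)) = Mul(-1, Mul(2, Pow(Add(24, -3130), -1), Add(107, Mul(-35, 1532), Mul(3, -3130)))) = Mul(-1, Mul(2, Pow(-3106, -1), Add(107, -53620, -9390))) = Mul(-1, Mul(2, Rational(-1, 3106), -62903)) = Mul(-1, Rational(62903, 1553)) = Rational(-62903, 1553)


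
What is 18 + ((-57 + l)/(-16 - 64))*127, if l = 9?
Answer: 471/5 ≈ 94.200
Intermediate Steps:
18 + ((-57 + l)/(-16 - 64))*127 = 18 + ((-57 + 9)/(-16 - 64))*127 = 18 - 48/(-80)*127 = 18 - 48*(-1/80)*127 = 18 + (⅗)*127 = 18 + 381/5 = 471/5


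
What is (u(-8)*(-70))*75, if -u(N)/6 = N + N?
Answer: -504000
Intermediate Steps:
u(N) = -12*N (u(N) = -6*(N + N) = -12*N)
(u(-8)*(-70))*75 = (-12*(-8)*(-70))*75 = (96*(-70))*75 = -6720*75 = -504000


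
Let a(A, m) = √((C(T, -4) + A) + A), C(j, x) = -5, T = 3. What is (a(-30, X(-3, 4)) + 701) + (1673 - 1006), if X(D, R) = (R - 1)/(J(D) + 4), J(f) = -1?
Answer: 1368 + I*√65 ≈ 1368.0 + 8.0623*I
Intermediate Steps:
X(D, R) = -⅓ + R/3 (X(D, R) = (R - 1)/(-1 + 4) = (-1 + R)/3 = (-1 + R)*(⅓) = -⅓ + R/3)
a(A, m) = √(-5 + 2*A) (a(A, m) = √((-5 + A) + A) = √(-5 + 2*A))
(a(-30, X(-3, 4)) + 701) + (1673 - 1006) = (√(-5 + 2*(-30)) + 701) + (1673 - 1006) = (√(-5 - 60) + 701) + 667 = (√(-65) + 701) + 667 = (I*√65 + 701) + 667 = (701 + I*√65) + 667 = 1368 + I*√65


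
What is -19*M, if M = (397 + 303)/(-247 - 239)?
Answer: 6650/243 ≈ 27.366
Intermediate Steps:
M = -350/243 (M = 700/(-486) = 700*(-1/486) = -350/243 ≈ -1.4403)
-19*M = -19*(-350/243) = 6650/243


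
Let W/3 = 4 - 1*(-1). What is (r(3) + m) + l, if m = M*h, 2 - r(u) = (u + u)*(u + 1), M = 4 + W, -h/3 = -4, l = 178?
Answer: 384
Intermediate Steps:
h = 12 (h = -3*(-4) = 12)
W = 15 (W = 3*(4 - 1*(-1)) = 3*(4 + 1) = 3*5 = 15)
M = 19 (M = 4 + 15 = 19)
r(u) = 2 - 2*u*(1 + u) (r(u) = 2 - (u + u)*(u + 1) = 2 - 2*u*(1 + u))
m = 228 (m = 19*12 = 228)
(r(3) + m) + l = ((2 - 2*3 - 2*3²) + 228) + 178 = ((2 - 6 - 2*9) + 228) + 178 = ((2 - 6 - 18) + 228) + 178 = (-22 + 228) + 178 = 206 + 178 = 384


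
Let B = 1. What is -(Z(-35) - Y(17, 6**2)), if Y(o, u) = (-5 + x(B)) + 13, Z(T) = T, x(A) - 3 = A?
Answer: 47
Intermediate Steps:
x(A) = 3 + A
Y(o, u) = 12 (Y(o, u) = (-5 + (3 + 1)) + 13 = (-5 + 4) + 13 = -1 + 13 = 12)
-(Z(-35) - Y(17, 6**2)) = -(-35 - 1*12) = -(-35 - 12) = -1*(-47) = 47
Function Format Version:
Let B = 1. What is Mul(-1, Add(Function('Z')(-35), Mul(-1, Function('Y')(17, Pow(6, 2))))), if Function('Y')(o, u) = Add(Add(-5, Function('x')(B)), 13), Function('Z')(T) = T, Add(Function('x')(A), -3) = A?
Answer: 47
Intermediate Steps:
Function('x')(A) = Add(3, A)
Function('Y')(o, u) = 12 (Function('Y')(o, u) = Add(Add(-5, Add(3, 1)), 13) = Add(Add(-5, 4), 13) = Add(-1, 13) = 12)
Mul(-1, Add(Function('Z')(-35), Mul(-1, Function('Y')(17, Pow(6, 2))))) = Mul(-1, Add(-35, Mul(-1, 12))) = Mul(-1, Add(-35, -12)) = Mul(-1, -47) = 47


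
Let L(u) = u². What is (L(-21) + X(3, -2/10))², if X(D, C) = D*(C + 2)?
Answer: 4981824/25 ≈ 1.9927e+5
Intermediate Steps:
X(D, C) = D*(2 + C)
(L(-21) + X(3, -2/10))² = ((-21)² + 3*(2 - 2/10))² = (441 + 3*(2 - 2*⅒))² = (441 + 3*(2 - ⅕))² = (441 + 3*(9/5))² = (441 + 27/5)² = (2232/5)² = 4981824/25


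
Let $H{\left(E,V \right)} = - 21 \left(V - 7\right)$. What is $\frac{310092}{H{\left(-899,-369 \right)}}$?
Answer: $\frac{25841}{658} \approx 39.272$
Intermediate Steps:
$H{\left(E,V \right)} = 147 - 21 V$ ($H{\left(E,V \right)} = - 21 \left(-7 + V\right) = 147 - 21 V$)
$\frac{310092}{H{\left(-899,-369 \right)}} = \frac{310092}{147 - -7749} = \frac{310092}{147 + 7749} = \frac{310092}{7896} = 310092 \cdot \frac{1}{7896} = \frac{25841}{658}$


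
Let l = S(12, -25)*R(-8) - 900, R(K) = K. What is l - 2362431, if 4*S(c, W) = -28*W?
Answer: -2364731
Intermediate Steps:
S(c, W) = -7*W (S(c, W) = (-28*W)/4 = -7*W)
l = -2300 (l = -7*(-25)*(-8) - 900 = 175*(-8) - 900 = -1400 - 900 = -2300)
l - 2362431 = -2300 - 2362431 = -2364731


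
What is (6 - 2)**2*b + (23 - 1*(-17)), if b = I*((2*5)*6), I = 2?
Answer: 1960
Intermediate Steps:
b = 120 (b = 2*((2*5)*6) = 2*(10*6) = 2*60 = 120)
(6 - 2)**2*b + (23 - 1*(-17)) = (6 - 2)**2*120 + (23 - 1*(-17)) = 4**2*120 + (23 + 17) = 16*120 + 40 = 1920 + 40 = 1960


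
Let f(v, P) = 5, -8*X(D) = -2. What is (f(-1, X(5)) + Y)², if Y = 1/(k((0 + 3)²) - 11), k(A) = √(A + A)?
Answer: 254034/10609 - 3024*√2/10609 ≈ 23.542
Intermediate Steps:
k(A) = √2*√A (k(A) = √(2*A) = √2*√A)
X(D) = ¼ (X(D) = -⅛*(-2) = ¼)
Y = 1/(-11 + 3*√2) (Y = 1/(√2*√((0 + 3)²) - 11) = 1/(√2*√(3²) - 11) = 1/(√2*√9 - 11) = 1/(√2*3 - 11) = 1/(3*√2 - 11) = 1/(-11 + 3*√2) ≈ -0.14799)
(f(-1, X(5)) + Y)² = (5 + (-11/103 - 3*√2/103))² = (504/103 - 3*√2/103)²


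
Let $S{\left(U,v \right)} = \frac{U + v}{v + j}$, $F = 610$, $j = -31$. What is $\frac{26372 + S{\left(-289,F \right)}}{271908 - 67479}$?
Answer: $\frac{5089903}{39454797} \approx 0.12901$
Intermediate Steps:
$S{\left(U,v \right)} = \frac{U + v}{-31 + v}$ ($S{\left(U,v \right)} = \frac{U + v}{v - 31} = \frac{U + v}{-31 + v}$)
$\frac{26372 + S{\left(-289,F \right)}}{271908 - 67479} = \frac{26372 + \frac{-289 + 610}{-31 + 610}}{271908 - 67479} = \frac{26372 + \frac{1}{579} \cdot 321}{204429} = \left(26372 + \frac{1}{579} \cdot 321\right) \frac{1}{204429} = \left(26372 + \frac{107}{193}\right) \frac{1}{204429} = \frac{5089903}{193} \cdot \frac{1}{204429} = \frac{5089903}{39454797}$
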